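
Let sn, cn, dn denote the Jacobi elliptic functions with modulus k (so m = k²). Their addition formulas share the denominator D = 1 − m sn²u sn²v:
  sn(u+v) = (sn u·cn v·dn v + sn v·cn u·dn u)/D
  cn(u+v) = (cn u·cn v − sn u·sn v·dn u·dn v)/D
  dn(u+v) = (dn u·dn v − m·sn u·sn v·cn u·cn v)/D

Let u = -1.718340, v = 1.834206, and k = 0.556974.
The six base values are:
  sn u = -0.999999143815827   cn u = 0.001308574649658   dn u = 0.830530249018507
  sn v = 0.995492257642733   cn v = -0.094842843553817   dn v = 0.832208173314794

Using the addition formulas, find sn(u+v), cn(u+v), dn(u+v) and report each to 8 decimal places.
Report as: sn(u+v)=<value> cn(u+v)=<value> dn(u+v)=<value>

sn(u+v)=0.11552727 cn(u+v)=0.99330431 dn(u+v)=0.99792767

m = k² = 0.310220036676
D = 1 − m·sn²u·sn²v = 0.6925709701643624
sn(u+v) = (sn u·cn v·dn v + sn v·cn u·dn u)/D = 0.08001083377458027/0.6925709701643624 = 0.1155272704479541
cn(u+v) = (cn u·cn v − sn u·sn v·dn u·dn v)/D = 0.6879337287799622/0.6925709701643624 = 0.9933043087507701
dn(u+v) = (dn u·dn v − m·sn u·sn v·cn u·cn v)/D = 0.6911357339239792/0.6925709701643624 = 0.9979276690733333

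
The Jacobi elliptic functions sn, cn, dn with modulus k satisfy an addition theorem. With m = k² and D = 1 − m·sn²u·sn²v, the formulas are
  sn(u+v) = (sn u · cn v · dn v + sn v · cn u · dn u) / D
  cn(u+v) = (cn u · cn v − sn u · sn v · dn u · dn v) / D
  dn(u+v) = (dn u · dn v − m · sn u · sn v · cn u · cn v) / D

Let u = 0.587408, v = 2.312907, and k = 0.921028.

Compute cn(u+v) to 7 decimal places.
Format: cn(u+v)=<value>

cn(u+v)=-0.2072805

sn u = 0.5319903833820849, cn u = 0.8467503953285066, dn u = 0.8717347770214198
sn v = 0.9996183498858036, cn v = 0.02762525242569234, dn v = 0.3903265319882993
m = k² = 0.848292576784
D = 1 − m·sn²u·sn²v = 0.7601047384570146
cn(u+v) = (cn u·cn v − sn u·sn v·dn u·dn v)/D = -0.1575549147242875/0.7601047384570146 = -0.2072805322120717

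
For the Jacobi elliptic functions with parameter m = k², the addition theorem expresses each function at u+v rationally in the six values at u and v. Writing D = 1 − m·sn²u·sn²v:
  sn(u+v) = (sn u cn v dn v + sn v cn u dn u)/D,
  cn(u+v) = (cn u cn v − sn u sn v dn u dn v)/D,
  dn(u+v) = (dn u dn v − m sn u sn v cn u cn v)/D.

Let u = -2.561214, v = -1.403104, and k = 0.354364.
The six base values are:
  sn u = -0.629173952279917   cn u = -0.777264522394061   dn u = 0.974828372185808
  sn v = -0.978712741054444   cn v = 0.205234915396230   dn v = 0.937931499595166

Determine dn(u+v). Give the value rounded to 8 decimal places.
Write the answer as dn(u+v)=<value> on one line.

m = k² = 0.125573844496
D = 1 − m·sn²u·sn²v = 0.9523841935835853
dn(u+v) = (dn u·dn v − m·sn u·sn v·cn u·cn v)/D = 0.9266574103758428/0.9523841935835853 = 0.9729869695643109

dn(u+v)=0.97298697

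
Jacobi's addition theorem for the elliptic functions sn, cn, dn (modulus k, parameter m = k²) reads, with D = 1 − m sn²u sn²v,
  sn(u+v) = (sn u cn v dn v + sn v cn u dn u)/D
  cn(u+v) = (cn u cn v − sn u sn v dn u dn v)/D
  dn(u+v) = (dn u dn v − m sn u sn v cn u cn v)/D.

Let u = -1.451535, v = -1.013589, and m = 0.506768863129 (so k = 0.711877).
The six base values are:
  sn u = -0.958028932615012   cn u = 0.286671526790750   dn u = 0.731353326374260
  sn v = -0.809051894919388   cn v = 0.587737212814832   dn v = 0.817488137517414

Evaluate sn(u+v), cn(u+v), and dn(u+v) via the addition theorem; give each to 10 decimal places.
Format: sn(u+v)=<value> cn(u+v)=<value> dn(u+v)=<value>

m = k² = 0.506768863129
D = 1 − m·sn²u·sn²v = 0.6955472284159138
sn(u+v) = (sn u·cn v·dn v + sn v·cn u·dn u)/D = -0.6299267798005534/0.6955472284159138 = -0.9056563725157689
cn(u+v) = (cn u·cn v − sn u·sn v·dn u·dn v)/D = -0.2949206656834418/0.6955472284159138 = -0.4240124230745827
dn(u+v) = (dn u·dn v − m·sn u·sn v·cn u·cn v)/D = 0.5316917675382825/0.6955472284159138 = 0.7644222359266577

sn(u+v)=-0.9056563725 cn(u+v)=-0.4240124231 dn(u+v)=0.7644222359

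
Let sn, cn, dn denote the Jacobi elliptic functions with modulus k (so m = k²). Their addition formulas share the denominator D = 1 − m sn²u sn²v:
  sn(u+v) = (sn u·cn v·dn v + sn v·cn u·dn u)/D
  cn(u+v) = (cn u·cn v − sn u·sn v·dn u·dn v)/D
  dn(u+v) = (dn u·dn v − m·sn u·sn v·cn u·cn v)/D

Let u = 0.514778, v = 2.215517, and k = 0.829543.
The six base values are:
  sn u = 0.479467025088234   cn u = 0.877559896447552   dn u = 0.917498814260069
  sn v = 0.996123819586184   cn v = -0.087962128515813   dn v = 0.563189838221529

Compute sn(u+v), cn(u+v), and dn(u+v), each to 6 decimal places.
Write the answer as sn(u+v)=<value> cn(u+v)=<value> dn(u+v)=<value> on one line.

sn(u+v)=0.923204 cn(u+v)=-0.384311 dn(u+v)=0.643034

m = k² = 0.688141588849
D = 1 − m·sn²u·sn²v = 0.8430280892090112
sn(u+v) = (sn u·cn v·dn v + sn v·cn u·dn u)/D = 0.7782867206928541/0.8430280892090112 = 0.9232037824778744
cn(u+v) = (cn u·cn v − sn u·sn v·dn u·dn v)/D = -0.3239847829583356/0.8430280892090112 = -0.3843107805130445
dn(u+v) = (dn u·dn v − m·sn u·sn v·cn u·cn v)/D = 0.5420961201311943/0.8430280892090112 = 0.6430344695155144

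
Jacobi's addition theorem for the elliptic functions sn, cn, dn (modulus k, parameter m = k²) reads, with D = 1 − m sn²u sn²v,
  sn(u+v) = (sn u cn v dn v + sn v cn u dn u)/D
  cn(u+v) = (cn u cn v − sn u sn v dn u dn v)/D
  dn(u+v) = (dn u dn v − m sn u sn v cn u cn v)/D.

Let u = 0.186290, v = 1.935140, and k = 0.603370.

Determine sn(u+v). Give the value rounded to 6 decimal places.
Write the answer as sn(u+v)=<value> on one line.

sn u = 0.1848317725372351, cn u = 0.9827701744867636, dn u = 0.9937619712121638
sn v = 0.9894720104675953, cn v = -0.1447243604277281, dn v = 0.8022280434517921
m = k² = 0.3640553569
D = 1 − m·sn²u·sn²v = 0.9878233531679907
sn(u+v) = (sn u·cn v·dn v + sn v·cn u·dn u)/D = 0.9448982466299548/0.9878233531679907 = 0.9565457666086014

sn(u+v)=0.956546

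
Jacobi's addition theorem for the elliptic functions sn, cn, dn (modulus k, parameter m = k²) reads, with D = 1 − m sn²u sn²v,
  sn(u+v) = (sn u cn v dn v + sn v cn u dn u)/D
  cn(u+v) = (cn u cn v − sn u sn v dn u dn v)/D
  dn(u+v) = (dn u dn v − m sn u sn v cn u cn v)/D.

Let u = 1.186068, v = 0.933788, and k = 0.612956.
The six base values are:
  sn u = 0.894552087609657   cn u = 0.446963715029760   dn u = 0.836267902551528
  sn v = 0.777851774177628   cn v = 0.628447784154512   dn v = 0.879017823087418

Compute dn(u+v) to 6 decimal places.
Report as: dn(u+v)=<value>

dn(u+v)=0.808789

m = k² = 0.375715057936
D = 1 − m·sn²u·sn²v = 0.8180870731308423
dn(u+v) = (dn u·dn v − m·sn u·sn v·cn u·cn v)/D = 0.661659484310607/0.8180870731308423 = 0.808788582587447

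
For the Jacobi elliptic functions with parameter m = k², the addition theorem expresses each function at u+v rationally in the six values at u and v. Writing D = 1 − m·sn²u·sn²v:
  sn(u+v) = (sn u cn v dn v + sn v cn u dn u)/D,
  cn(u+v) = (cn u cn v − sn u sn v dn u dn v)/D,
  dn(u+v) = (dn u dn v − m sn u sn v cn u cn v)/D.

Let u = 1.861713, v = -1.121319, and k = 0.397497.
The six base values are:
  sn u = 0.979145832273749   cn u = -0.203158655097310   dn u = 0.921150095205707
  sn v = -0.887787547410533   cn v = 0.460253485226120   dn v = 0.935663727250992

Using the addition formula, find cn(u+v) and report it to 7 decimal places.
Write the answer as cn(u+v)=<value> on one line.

cn(u+v)=0.7446127

m = k² = 0.158003865009
D = 1 − m·sn²u·sn²v = 0.8806065317660426
cn(u+v) = (cn u·cn v − sn u·sn v·dn u·dn v)/D = 0.6557107967474169/0.8806065317660426 = 0.7446126880667115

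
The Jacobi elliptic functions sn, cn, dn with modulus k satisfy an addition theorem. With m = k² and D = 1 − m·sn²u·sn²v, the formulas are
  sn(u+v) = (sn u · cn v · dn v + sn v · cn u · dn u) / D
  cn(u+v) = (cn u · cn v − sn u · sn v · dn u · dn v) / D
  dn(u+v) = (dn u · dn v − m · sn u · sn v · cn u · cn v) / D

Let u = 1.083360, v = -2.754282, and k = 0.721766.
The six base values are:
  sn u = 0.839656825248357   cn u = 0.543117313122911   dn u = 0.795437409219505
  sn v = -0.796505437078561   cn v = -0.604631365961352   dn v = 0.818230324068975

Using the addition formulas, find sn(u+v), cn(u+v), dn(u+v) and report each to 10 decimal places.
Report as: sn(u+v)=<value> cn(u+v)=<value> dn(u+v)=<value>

m = k² = 0.520946158756
D = 1 − m·sn²u·sn²v = 0.7669903140211794
sn(u+v) = (sn u·cn v·dn v + sn v·cn u·dn u)/D = -0.7595044617554522/0.7669903140211794 = -0.9902399650570809
cn(u+v) = (cn u·cn v − sn u·sn v·dn u·dn v)/D = 0.1068976818077372/0.7669903140211794 = 0.139372922778247
dn(u+v) = (dn u·dn v − m·sn u·sn v·cn u·cn v)/D = 0.5364400233713802/0.7669903140211794 = 0.6994091236419019

sn(u+v)=-0.9902399651 cn(u+v)=0.1393729228 dn(u+v)=0.6994091236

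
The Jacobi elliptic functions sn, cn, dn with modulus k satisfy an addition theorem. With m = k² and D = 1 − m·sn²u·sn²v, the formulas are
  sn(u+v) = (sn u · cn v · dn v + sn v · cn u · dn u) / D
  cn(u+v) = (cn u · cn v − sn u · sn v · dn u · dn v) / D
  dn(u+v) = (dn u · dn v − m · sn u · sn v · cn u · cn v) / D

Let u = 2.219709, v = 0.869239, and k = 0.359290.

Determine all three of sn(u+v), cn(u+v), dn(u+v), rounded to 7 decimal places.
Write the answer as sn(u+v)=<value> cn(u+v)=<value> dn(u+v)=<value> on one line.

sn u = 0.8480701557431879, cn u = -0.5298839598796372, dn u = 0.9524473764199411
sn v = 0.7559614789118847, cn v = 0.6546161030721411, dn v = 0.9624075716467336
m = k² = 0.1290893041
D = 1 − m·sn²u·sn²v = 0.946941721844738
sn(u+v) = (sn u·cn v·dn v + sn v·cn u·dn u)/D = 0.152766934662818/0.946941721844738 = 0.1613266488725543
cn(u+v) = (cn u·cn v − sn u·sn v·dn u·dn v)/D = -0.9345377939088411/0.946941721844738 = -0.9869010651344701
dn(u+v) = (dn u·dn v − m·sn u·sn v·cn u·cn v)/D = 0.9453496561741847/0.946941721844738 = 0.998318728984238

sn(u+v)=0.1613266 cn(u+v)=-0.9869011 dn(u+v)=0.9983187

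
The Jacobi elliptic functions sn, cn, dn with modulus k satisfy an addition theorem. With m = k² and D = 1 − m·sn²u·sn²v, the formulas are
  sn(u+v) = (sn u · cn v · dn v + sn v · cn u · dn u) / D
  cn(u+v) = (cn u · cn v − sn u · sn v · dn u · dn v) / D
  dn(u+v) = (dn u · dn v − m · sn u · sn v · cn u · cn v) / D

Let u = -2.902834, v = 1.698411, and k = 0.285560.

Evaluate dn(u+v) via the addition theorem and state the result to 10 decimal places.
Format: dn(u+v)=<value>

sn u = -0.3008053061501192, cn u = -0.953685570716016, dn u = 0.9963039395254488
sn v = 0.9959410460979285, cn v = -0.09000795907787134, dn v = 0.9587054364030537
m = k² = 0.0815445136
D = 1 − m·sn²u·sn²v = 0.9926813160117267
dn(u+v) = (dn u·dn v − m·sn u·sn v·cn u·cn v)/D = 0.957259010696612/0.9926813160117267 = 0.964316538708082

dn(u+v)=0.9643165387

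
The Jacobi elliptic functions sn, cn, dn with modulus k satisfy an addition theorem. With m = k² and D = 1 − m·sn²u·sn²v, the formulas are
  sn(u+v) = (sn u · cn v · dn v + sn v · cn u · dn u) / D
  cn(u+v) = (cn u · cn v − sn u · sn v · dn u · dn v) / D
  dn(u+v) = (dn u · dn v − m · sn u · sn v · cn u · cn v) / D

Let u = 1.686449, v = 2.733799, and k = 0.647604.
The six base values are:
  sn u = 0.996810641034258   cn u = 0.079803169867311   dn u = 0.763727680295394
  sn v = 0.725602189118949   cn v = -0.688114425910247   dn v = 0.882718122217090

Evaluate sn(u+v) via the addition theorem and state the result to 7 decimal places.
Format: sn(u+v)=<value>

sn(u+v)=-0.7190004

m = k² = 0.419390940816
D = 1 − m·sn²u·sn²v = 0.7805975137425582
sn(u+v) = (sn u·cn v·dn v + sn v·cn u·dn u)/D = -0.5612498996922952/0.7805975137425582 = -0.7190003680659889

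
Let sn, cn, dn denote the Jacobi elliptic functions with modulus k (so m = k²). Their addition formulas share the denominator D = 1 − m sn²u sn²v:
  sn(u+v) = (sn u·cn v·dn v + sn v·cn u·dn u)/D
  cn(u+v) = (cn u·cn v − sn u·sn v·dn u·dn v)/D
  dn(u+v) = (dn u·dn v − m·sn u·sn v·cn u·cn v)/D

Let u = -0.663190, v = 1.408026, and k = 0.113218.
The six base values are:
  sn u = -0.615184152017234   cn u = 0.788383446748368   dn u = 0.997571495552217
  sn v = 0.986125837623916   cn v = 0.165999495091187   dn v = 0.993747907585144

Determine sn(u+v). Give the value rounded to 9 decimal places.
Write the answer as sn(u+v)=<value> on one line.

m = k² = 0.012818315524
D = 1 − m·sn²u·sn²v = 0.995282565147026
sn(u+v) = (sn u·cn v·dn v + sn v·cn u·dn u)/D = 0.6740754641280579/0.995282565147026 = 0.6772704433222756

sn(u+v)=0.677270443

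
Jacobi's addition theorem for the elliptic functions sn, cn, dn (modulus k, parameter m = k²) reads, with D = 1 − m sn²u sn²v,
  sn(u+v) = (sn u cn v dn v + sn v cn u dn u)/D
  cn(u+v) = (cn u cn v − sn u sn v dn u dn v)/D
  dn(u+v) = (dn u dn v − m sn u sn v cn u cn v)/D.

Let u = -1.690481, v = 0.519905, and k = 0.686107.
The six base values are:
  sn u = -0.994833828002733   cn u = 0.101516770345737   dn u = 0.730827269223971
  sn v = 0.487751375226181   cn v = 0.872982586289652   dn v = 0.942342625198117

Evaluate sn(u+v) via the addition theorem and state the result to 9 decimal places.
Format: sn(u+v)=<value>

sn(u+v)=-0.879716339

m = k² = 0.470742815449
D = 1 − m·sn²u·sn²v = 0.8891637574133109
sn(u+v) = (sn u·cn v·dn v + sn v·cn u·dn u)/D = -0.7822118858667902/0.8891637574133109 = -0.8797163394764794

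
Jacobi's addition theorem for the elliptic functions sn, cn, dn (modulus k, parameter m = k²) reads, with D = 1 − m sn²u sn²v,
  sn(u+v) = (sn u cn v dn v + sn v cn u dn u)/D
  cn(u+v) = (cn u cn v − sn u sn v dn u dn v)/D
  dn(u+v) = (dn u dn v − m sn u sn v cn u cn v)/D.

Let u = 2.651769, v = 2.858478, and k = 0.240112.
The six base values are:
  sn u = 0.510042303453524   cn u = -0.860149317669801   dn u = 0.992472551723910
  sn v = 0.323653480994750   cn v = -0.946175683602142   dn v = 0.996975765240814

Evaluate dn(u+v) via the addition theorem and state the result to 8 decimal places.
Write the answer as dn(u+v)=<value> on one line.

dn(u+v)=0.98327020

m = k² = 0.057653772544
D = 1 − m·sn²u·sn²v = 0.9984289113470647
dn(u+v) = (dn u·dn v − m·sn u·sn v·cn u·cn v)/D = 0.9817253965254839/0.9984289113470647 = 0.9832702011813293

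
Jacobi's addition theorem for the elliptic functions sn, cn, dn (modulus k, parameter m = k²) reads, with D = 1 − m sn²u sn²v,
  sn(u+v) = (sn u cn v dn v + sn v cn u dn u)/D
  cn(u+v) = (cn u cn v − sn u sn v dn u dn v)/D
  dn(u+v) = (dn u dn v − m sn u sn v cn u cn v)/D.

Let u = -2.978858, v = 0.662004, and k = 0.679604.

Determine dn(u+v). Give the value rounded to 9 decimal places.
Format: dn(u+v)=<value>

sn u = -0.6023623940359503, cn u = -0.798222742253864, dn u = 0.9123694036091815
sn v = 0.5985455837447528, cn v = 0.8010887492529483, dn v = 0.9135288364222549
m = k² = 0.461861596816
D = 1 − m·sn²u·sn²v = 0.9399625807267669
dn(u+v) = (dn u·dn v − m·sn u·sn v·cn u·cn v)/D = 0.7269948717921919/0.9399625807267669 = 0.7734295882609378

dn(u+v)=0.773429588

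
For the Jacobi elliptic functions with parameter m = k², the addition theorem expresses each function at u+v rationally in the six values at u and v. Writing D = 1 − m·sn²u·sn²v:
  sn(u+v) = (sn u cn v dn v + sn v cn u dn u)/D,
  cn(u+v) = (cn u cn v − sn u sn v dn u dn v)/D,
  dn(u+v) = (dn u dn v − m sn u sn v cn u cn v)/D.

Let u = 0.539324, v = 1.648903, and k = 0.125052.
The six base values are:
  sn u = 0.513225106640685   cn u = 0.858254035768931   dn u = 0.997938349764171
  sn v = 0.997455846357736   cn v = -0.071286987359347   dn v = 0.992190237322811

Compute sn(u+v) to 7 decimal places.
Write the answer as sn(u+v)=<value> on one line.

sn(u+v)=0.8213711

m = k² = 0.015638002704
D = 1 − m·sn²u·sn²v = 0.995901882261064
sn(u+v) = (sn u·cn v·dn v + sn v·cn u·dn u)/D = 0.8180050460875521/0.995901882261064 = 0.8213711216514416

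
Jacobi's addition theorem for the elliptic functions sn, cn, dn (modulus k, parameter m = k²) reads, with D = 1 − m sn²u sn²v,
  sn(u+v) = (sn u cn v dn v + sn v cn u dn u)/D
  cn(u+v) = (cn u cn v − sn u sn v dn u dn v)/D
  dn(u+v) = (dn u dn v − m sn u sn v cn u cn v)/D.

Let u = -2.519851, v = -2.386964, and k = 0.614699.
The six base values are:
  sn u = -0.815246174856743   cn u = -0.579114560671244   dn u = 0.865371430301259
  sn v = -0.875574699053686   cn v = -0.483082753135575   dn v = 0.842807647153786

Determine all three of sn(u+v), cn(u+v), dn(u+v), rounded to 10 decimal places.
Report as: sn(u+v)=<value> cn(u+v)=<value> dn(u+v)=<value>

m = k² = 0.377854860601
D = 1 − m·sn²u·sn²v = 0.8074741897443997
sn(u+v) = (sn u·cn v·dn v + sn v·cn u·dn u)/D = 0.7707176436726801/0.8074741897443997 = 0.9544796025203547
cn(u+v) = (cn u·cn v − sn u·sn v·dn u·dn v)/D = -0.2408503287002253/0.8074741897443997 = -0.2982761947802502
dn(u+v) = (dn u·dn v − m·sn u·sn v·cn u·cn v)/D = 0.6538857937914229/0.8074741897443997 = 0.8097915724072937

sn(u+v)=0.9544796025 cn(u+v)=-0.2982761948 dn(u+v)=0.8097915724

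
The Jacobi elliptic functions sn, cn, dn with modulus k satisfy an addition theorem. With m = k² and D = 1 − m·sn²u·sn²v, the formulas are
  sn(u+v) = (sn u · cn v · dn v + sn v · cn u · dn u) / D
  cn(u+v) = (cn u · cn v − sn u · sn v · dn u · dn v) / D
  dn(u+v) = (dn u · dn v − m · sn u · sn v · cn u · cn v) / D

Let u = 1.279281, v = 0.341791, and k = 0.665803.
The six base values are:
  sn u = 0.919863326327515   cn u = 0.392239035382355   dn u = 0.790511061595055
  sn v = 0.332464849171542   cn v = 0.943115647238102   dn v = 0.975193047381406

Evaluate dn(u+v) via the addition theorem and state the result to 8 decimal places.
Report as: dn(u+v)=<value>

dn(u+v)=0.75192511

m = k² = 0.443293634809
D = 1 − m·sn²u·sn²v = 0.9585399735960286
dn(u+v) = (dn u·dn v − m·sn u·sn v·cn u·cn v)/D = 0.7207502721986754/0.9585399735960286 = 0.7519251069882159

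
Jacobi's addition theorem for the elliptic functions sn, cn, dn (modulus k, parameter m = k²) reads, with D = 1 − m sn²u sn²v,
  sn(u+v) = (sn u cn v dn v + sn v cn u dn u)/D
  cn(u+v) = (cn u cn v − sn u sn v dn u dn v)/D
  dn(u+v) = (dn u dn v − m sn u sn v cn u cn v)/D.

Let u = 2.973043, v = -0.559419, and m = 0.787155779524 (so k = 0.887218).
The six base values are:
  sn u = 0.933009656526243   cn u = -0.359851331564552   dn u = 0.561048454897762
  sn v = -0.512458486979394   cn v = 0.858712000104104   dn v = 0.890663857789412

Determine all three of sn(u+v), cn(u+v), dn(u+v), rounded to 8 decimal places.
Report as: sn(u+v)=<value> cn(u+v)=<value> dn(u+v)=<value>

sn(u+v)=0.99634123 cn(u+v)=-0.08546432 dn(u+v)=0.46754008

m = k² = 0.787155779524
D = 1 − m·sn²u·sn²v = 0.8200506236534215
sn(u+v) = (sn u·cn v·dn v + sn v·cn u·dn u)/D = 0.8170502484915711/0.8200506236534215 = 0.9963412317784927
cn(u+v) = (cn u·cn v − sn u·sn v·dn u·dn v)/D = -0.07008506826869361/0.8200506236534215 = -0.08546431921050975
dn(u+v) = (dn u·dn v − m·sn u·sn v·cn u·cn v)/D = 0.3834065322969983/0.8200506236534215 = 0.4675400776952981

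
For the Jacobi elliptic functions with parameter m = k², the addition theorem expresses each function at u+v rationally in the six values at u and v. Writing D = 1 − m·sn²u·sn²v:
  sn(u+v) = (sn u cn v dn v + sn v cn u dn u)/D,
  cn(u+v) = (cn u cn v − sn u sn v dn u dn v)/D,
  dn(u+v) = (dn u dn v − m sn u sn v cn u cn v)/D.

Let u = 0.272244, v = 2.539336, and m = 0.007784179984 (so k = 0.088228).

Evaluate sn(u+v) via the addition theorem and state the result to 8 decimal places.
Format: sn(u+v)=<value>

sn(u+v)=0.32981261

sn u = 0.268868623038583, cn u = 0.9631768599511392, dn u = 0.9997185999119617
sn v = 0.5713304317859095, cn v = -0.8207201336115291, dn v = 0.9987287419211863
m = k² = 0.007784179984
D = 1 − m·sn²u·sn²v = 0.999816317479727
sn(u+v) = (sn u·cn v·dn v + sn v·cn u·dn u)/D = 0.3297520300681582/0.999816317479727 = 0.3298126108797424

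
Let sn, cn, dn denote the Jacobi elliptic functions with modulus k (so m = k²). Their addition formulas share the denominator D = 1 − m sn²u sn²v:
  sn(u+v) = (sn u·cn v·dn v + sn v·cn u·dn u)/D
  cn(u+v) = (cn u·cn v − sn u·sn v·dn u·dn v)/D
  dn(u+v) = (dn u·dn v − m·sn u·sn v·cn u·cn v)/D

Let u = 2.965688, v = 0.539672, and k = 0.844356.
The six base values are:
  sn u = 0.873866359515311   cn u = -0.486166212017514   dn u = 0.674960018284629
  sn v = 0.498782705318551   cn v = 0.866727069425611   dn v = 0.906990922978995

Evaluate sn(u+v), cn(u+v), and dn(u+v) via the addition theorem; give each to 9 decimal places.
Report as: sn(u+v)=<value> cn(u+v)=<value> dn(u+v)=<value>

sn(u+v)=0.605266847 cn(u+v)=-0.796022641 dn(u+v)=0.859544628

m = k² = 0.712937054736
D = 1 − m·sn²u·sn²v = 0.8645546803265235
sn(u+v) = (sn u·cn v·dn v + sn v·cn u·dn u)/D = 0.5232862851549087/0.8645546803265235 = 0.6052668466929991
cn(u+v) = (cn u·cn v − sn u·sn v·dn u·dn v)/D = -0.6882050995475642/0.8645546803265235 = -0.796022640566406
dn(u+v) = (dn u·dn v − m·sn u·sn v·cn u·cn v)/D = 0.7431233310501952/0.8645546803265235 = 0.8595446279575211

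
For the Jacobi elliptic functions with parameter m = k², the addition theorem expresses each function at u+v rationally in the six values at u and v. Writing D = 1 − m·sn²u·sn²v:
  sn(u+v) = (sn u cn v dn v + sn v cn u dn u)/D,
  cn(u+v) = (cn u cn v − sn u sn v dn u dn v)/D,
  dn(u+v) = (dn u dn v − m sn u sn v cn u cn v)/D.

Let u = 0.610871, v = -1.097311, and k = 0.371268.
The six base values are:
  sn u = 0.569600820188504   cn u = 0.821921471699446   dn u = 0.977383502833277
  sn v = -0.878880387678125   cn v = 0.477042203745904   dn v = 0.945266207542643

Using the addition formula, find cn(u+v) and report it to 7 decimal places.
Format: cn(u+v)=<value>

m = k² = 0.137839927824
D = 1 − m·sn²u·sn²v = 0.9654557478153173
cn(u+v) = (cn u·cn v − sn u·sn v·dn u·dn v)/D = 0.8545995144617127/0.9654557478153173 = 0.8851773024248333

cn(u+v)=0.8851773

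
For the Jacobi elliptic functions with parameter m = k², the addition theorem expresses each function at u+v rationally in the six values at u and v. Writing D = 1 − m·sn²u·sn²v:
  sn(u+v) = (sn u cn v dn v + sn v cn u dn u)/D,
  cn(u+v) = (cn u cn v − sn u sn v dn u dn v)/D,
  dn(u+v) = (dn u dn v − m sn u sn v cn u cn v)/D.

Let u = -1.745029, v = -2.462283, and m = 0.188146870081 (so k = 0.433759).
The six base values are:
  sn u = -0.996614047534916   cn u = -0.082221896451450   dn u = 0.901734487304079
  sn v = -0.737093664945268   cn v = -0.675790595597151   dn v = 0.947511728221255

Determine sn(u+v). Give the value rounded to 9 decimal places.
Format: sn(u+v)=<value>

m = k² = 0.188146870081
D = 1 − m·sn²u·sn²v = 0.8984695376286859
sn(u+v) = (sn u·cn v·dn v + sn v·cn u·dn u)/D = 0.6928012578214952/0.8984695376286859 = 0.7710904252246468

sn(u+v)=0.771090425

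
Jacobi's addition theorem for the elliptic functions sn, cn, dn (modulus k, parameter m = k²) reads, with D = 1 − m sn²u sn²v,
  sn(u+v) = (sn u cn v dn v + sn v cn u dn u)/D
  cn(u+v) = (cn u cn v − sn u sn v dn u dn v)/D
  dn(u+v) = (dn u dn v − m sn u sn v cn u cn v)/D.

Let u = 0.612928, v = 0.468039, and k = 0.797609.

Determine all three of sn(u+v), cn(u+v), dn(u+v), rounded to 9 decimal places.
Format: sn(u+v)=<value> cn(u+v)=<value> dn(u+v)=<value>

sn u = 0.5567538436763113, cn u = 0.8306775292203669, dn u = 0.8959911654146158
sn v = 0.4418804292231976, cn v = 0.8970739580823438, dn v = 0.935831471552949
m = k² = 0.636180116881
D = 1 − m·sn²u·sn²v = 0.9614950934335791
sn(u+v) = (sn u·cn v·dn v + sn v·cn u·dn u)/D = 0.7962830882918525/0.9614950934335791 = 0.8281717647130775
cn(u+v) = (cn u·cn v − sn u·sn v·dn u·dn v)/D = 0.5388933642171119/0.9614950934335791 = 0.5604743777658592
dn(u+v) = (dn u·dn v − m·sn u·sn v·cn u·cn v)/D = 0.721867128569609/0.9614950934335791 = 0.7507756758193756

sn(u+v)=0.828171765 cn(u+v)=0.560474378 dn(u+v)=0.750775676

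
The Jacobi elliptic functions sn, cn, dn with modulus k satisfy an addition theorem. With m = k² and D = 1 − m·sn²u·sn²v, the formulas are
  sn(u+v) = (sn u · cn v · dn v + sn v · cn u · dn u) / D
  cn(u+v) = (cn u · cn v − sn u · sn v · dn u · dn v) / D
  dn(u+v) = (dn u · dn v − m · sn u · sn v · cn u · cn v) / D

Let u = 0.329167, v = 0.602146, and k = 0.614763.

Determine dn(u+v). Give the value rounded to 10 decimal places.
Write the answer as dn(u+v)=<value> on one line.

dn(u+v)=0.8787640040

sn u = 0.3211776325700692, cn u = 0.9470189693647565, dn u = 0.9803133366230239
sn v = 0.5558785862864545, cn v = 0.8312634945119223, dn v = 0.9397968691599802
m = k² = 0.377933546169
D = 1 − m·sn²u·sn²v = 0.9879533604392336
dn(u+v) = (dn u·dn v − m·sn u·sn v·cn u·cn v)/D = 0.8681778507748287/0.9879533604392336 = 0.8787640039898705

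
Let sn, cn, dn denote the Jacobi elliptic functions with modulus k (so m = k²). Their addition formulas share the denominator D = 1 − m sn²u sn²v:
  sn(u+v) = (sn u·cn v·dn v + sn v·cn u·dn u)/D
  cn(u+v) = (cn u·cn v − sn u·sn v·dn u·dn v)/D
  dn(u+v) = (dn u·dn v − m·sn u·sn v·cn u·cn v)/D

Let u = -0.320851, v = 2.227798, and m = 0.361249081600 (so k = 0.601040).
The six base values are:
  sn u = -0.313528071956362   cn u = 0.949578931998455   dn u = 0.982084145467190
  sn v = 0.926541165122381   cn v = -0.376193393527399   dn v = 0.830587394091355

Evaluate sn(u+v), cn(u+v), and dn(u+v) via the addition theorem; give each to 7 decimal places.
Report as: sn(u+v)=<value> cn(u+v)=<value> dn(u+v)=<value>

sn(u+v)=0.9922764 cn(u+v)=-0.1240468 dn(u+v)=0.8026890

m = k² = 0.3612490816
D = 1 − m·sn²u·sn²v = 0.9695147996376679
sn(u+v) = (sn u·cn v·dn v + sn v·cn u·dn u)/D = 0.9620266204150598/0.9695147996376679 = 0.9922763641922675
cn(u+v) = (cn u·cn v − sn u·sn v·dn u·dn v)/D = -0.1202652415673196/0.9695147996376679 = -0.1240468341610317
dn(u+v) = (dn u·dn v − m·sn u·sn v·cn u·cn v)/D = 0.7782188953301585/0.9695147996376679 = 0.802689031277293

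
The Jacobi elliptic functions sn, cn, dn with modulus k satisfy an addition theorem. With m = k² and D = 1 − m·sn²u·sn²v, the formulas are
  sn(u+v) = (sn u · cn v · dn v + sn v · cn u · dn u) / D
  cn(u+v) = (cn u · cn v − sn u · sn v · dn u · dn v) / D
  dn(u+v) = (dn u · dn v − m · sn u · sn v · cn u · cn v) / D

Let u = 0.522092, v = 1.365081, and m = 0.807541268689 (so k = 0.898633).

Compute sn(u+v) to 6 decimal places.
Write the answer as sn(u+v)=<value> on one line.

sn u = 0.483029333499944, cn u = 0.8756041702610831, dn u = 0.9008810252495052
sn v = 0.9033231046190631, cn v = 0.4289608008447592, dn v = 0.5839968109912357
m = k² = 0.807541268689
D = 1 − m·sn²u·sn²v = 0.8462560716245372
sn(u+v) = (sn u·cn v·dn v + sn v·cn u·dn u)/D = 0.8335594984101611/0.8462560716245372 = 0.9849967714973048

sn(u+v)=0.984997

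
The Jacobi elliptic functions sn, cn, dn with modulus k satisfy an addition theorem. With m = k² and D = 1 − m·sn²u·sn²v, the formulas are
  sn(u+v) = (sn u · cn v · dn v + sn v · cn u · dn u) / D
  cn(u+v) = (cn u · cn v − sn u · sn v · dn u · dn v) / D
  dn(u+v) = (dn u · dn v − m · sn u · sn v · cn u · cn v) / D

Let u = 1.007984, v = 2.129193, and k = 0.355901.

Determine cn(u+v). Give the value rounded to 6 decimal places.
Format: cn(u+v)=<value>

sn u = 0.8362364546146226, cn u = 0.5483690290065316, dn u = 0.9546852302782189
sn v = 0.8896832137548112, cn v = -0.4565783384731593, dn v = 0.9485460724515592
m = k² = 0.126665521801
D = 1 − m·sn²u·sn²v = 0.9298887997724642
cn(u+v) = (cn u·cn v − sn u·sn v·dn u·dn v)/D = -0.9240991390867239/0.9298887997724642 = -0.9937738139365083

cn(u+v)=-0.993774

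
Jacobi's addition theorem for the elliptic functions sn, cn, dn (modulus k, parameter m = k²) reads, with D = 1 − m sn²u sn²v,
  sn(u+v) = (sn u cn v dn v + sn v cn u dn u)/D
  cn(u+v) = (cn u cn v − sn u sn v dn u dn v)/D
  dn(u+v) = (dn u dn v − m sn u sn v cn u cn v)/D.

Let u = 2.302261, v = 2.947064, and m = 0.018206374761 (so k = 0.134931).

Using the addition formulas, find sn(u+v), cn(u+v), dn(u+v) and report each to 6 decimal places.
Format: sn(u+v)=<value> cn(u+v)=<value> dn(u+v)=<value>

sn(u+v)=-0.872284 cn(u+v)=0.489000 dn(u+v)=0.993049

sn u = 0.7526964406819191, cn u = -0.6583677302122046, dn u = 0.9948292030332661
sn v = 0.2074316531561505, cn v = -0.9782495127874618, dn v = 0.9996082323071246
m = k² = 0.018206374761
D = 1 − m·sn²u·sn²v = 0.9995561734690385
sn(u+v) = (sn u·cn v·dn v + sn v·cn u·dn u)/D = -0.8718966080746631/0.9995561734690385 = -0.8722837507457707
cn(u+v) = (cn u·cn v − sn u·sn v·dn u·dn v)/D = 0.4887830282937041/0.9995561734690385 = 0.4890000594937492
dn(u+v) = (dn u·dn v − m·sn u·sn v·cn u·cn v)/D = 0.9926086794659143/0.9995561734690385 = 0.9930494211455747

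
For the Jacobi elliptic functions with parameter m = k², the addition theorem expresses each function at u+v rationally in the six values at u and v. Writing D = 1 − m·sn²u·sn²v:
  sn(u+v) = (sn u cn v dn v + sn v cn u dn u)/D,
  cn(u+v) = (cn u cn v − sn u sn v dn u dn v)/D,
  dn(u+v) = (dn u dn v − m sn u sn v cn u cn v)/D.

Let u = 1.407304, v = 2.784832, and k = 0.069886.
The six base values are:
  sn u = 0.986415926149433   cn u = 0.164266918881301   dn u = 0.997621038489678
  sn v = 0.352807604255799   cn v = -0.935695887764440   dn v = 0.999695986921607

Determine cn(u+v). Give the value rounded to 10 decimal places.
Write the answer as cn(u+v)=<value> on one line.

m = k² = 0.004884052996
D = 1 − m·sn²u·sn²v = 0.9994084705203867
cn(u+v) = (cn u·cn v − sn u·sn v·dn u·dn v)/D = -0.5007854563862983/0.9994084705203867 = -0.5010818610788259

cn(u+v)=-0.5010818611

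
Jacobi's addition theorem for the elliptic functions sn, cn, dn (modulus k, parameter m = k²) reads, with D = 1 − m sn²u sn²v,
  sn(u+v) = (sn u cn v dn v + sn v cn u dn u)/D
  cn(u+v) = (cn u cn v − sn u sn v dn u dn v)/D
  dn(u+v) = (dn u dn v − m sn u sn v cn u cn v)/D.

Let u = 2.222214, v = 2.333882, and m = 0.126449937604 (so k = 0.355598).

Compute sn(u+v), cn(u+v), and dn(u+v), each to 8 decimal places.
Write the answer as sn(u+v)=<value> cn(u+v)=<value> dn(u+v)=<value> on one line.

sn u = 0.8457814525743396, cn u = -0.5335295066641021, dn u = 0.9537004295688969
sn v = 0.7840498540895349, cn v = -0.6206978542754752, dn v = 0.9603472820250308
m = k² = 0.126449937604
D = 1 − m·sn²u·sn²v = 0.9443939187049262
sn(u+v) = (sn u·cn v·dn v + sn v·cn u·dn u)/D = -0.9031040435374788/0.9443939187049262 = -0.9562789696654661
cn(u+v) = (cn u·cn v − sn u·sn v·dn u·dn v)/D = -0.2761937005673779/0.9443939187049262 = -0.2924560346027323
dn(u+v) = (dn u·dn v − m·sn u·sn v·cn u·cn v)/D = 0.8881146856519184/0.9443939187049262 = 0.9404070357312496

sn(u+v)=-0.95627897 cn(u+v)=-0.29245603 dn(u+v)=0.94040704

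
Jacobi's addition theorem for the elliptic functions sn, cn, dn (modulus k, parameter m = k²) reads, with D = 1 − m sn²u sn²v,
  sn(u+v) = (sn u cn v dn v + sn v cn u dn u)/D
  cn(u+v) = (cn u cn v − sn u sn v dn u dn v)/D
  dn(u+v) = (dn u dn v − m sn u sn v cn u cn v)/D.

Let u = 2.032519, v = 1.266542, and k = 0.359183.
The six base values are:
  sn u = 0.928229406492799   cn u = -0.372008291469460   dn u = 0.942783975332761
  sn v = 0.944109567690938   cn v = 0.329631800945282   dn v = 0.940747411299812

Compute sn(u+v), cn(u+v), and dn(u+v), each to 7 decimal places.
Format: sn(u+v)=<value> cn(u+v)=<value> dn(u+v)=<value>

sn(u+v)=-0.0480367 cn(u+v)=-0.9988456 dn(u+v)=0.9998511

m = k² = 0.129012427489
D = 1 − m·sn²u·sn²v = 0.9009197735948535
sn(u+v) = (sn u·cn v·dn v + sn v·cn u·dn u)/D = -0.04327718684892097/0.9009197735948535 = -0.04803667109695704
cn(u+v) = (cn u·cn v − sn u·sn v·dn u·dn v)/D = -0.8998797272706201/0.9009197735948535 = -0.9988455727638396
dn(u+v) = (dn u·dn v − m·sn u·sn v·cn u·cn v)/D = 0.9007856621617997/0.9009197735948535 = 0.9998511394277443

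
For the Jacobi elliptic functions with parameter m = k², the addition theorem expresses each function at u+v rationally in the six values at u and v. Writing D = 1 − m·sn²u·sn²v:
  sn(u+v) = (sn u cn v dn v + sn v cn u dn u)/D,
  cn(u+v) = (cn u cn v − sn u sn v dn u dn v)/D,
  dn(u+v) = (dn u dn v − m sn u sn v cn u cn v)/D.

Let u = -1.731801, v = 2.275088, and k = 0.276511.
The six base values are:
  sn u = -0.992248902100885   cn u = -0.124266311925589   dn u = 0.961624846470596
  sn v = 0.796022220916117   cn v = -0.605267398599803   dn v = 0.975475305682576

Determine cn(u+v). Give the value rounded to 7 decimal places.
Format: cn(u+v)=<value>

cn(u+v)=0.8570074

m = k² = 0.076458333121
D = 1 − m·sn²u·sn²v = 0.9523002105342495
cn(u+v) = (cn u·cn v − sn u·sn v·dn u·dn v)/D = 0.8161283011059007/0.9523002105342495 = 0.8570073723369702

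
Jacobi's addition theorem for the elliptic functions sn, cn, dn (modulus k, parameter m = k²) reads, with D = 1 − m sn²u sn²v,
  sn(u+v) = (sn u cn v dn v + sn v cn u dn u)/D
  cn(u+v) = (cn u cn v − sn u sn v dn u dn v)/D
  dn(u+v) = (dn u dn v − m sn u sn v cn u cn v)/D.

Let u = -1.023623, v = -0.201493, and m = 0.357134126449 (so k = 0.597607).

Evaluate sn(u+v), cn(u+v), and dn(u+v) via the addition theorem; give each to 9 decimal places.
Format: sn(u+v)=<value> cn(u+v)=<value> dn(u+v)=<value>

sn u = -0.8260935003454452, cn u = 0.5635330768349006, dn u = 0.8696440592365683
sn v = -0.1996594433220137, cn v = 0.9798653513071802, dn v = 0.9928561040184595
m = k² = 0.357134126449
D = 1 − m·sn²u·sn²v = 0.9902844034061839
sn(u+v) = (sn u·cn v·dn v + sn v·cn u·dn u)/D = -0.901525437836753/0.9902844034061839 = -0.910370227720304
cn(u+v) = (cn u·cn v − sn u·sn v·dn u·dn v)/D = 0.4097744313189786/0.9902844034061839 = 0.4137946936349979
dn(u+v) = (dn u·dn v − m·sn u·sn v·cn u·cn v)/D = 0.8309049954911251/0.9902844034061839 = 0.8390569341828902

sn(u+v)=-0.910370228 cn(u+v)=0.413794694 dn(u+v)=0.839056934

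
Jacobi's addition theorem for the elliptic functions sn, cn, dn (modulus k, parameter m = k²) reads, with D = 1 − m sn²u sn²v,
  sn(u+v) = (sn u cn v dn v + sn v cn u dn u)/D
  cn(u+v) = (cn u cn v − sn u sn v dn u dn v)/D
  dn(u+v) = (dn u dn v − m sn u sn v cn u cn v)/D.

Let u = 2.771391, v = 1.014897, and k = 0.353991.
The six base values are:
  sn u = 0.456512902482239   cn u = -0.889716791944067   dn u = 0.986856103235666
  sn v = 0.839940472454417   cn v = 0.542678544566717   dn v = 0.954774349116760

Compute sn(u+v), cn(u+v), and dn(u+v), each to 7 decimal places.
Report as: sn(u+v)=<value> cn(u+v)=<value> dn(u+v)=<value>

m = k² = 0.125309628081
D = 1 − m·sn²u·sn²v = 0.9815758453435256
sn(u+v) = (sn u·cn v·dn v + sn v·cn u·dn u)/D = -0.500951022642442/0.9815758453435256 = -0.5103538611090438
cn(u+v) = (cn u·cn v − sn u·sn v·dn u·dn v)/D = -0.8441203783083006/0.9815758453435256 = -0.8599644972038618
dn(u+v) = (dn u·dn v − m·sn u·sn v·cn u·cn v)/D = 0.9654244908393594/0.9815758453435256 = 0.983545484966051

sn(u+v)=-0.5103539 cn(u+v)=-0.8599645 dn(u+v)=0.9835455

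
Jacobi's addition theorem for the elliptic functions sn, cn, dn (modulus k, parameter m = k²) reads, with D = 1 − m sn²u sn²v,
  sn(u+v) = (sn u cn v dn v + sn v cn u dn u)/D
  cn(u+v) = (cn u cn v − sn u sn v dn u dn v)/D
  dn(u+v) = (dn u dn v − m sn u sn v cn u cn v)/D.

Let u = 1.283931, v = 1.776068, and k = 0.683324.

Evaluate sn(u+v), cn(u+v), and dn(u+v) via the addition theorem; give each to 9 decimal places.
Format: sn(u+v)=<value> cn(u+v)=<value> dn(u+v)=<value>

sn u = 0.9189460422438427, cn u = 0.3943832798742584, dn u = 0.7782634593225882
sn v = 0.9993076118012843, cn v = 0.03720614191250819, dn v = 0.7305577890614767
m = k² = 0.466931688976
D = 1 − m·sn²u·sn²v = 0.6062398487112989
sn(u+v) = (sn u·cn v·dn v + sn v·cn u·dn u)/D = 0.3316996681060666/0.6062398487112989 = 0.5471426347363505
cn(u+v) = (cn u·cn v − sn u·sn v·dn u·dn v)/D = -0.5074466320154503/0.6062398487112989 = -0.8370393881137043
dn(u+v) = (dn u·dn v − m·sn u·sn v·cn u·cn v)/D = 0.5622746208541136/0.6062398487112989 = 0.9274788222010754

sn(u+v)=0.547142635 cn(u+v)=-0.837039388 dn(u+v)=0.927478822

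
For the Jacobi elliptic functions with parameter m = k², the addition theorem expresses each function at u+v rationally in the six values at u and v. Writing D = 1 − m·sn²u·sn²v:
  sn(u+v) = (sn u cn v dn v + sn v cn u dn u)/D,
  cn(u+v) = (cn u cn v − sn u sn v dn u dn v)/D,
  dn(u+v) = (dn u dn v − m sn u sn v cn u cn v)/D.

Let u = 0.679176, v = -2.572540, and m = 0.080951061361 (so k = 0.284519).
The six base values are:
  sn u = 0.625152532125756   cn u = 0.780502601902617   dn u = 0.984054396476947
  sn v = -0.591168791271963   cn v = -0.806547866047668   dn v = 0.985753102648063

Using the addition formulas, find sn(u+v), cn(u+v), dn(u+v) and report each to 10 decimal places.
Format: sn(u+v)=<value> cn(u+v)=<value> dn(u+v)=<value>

sn(u+v)=-0.9617164884 cn(u+v)=-0.2740463390 dn(u+v)=0.9618359924

m = k² = 0.080951061361
D = 1 − m·sn²u·sn²v = 0.9889435034634469
sn(u+v) = (sn u·cn v·dn v + sn v·cn u·dn u)/D = -0.9510832734002564/0.9889435034634469 = -0.9617164884236586
cn(u+v) = (cn u·cn v − sn u·sn v·dn u·dn v)/D = -0.2710163465564572/0.9889435034634469 = -0.2740463389539566
dn(u+v) = (dn u·dn v − m·sn u·sn v·cn u·cn v)/D = 0.9512014561173991/0.9889435034634469 = 0.9618359924365054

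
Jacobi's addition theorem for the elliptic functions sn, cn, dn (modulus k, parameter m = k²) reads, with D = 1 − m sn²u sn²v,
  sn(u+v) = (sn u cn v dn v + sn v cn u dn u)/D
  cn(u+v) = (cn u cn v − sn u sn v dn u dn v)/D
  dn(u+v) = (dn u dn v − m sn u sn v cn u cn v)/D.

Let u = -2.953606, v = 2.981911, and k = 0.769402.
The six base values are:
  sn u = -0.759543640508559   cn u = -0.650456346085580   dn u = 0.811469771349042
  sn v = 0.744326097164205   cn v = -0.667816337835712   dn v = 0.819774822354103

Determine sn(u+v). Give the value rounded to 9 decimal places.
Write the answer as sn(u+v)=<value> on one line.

m = k² = 0.591979437604
D = 1 − m·sn²u·sn²v = 0.8107923995567617
sn(u+v) = (sn u·cn v·dn v + sn v·cn u·dn u)/D = 0.02294460156307266/0.8107923995567617 = 0.02829898451886802

sn(u+v)=0.028298985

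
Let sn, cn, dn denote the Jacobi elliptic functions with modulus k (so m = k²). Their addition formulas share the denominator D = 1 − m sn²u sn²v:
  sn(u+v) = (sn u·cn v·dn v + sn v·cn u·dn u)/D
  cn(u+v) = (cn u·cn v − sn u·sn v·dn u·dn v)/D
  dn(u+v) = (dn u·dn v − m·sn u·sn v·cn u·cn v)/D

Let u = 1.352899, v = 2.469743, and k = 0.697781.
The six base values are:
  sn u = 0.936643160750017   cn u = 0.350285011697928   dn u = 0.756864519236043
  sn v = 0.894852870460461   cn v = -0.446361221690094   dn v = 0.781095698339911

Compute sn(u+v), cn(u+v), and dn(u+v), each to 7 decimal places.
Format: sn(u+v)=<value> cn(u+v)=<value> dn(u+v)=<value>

m = k² = 0.486898323961
D = 1 − m·sn²u·sn²v = 0.657949772765643
sn(u+v) = (sn u·cn v·dn v + sn v·cn u·dn u)/D = -0.08931954650747957/0.657949772765643 = -0.1357543542146561
cn(u+v) = (cn u·cn v − sn u·sn v·dn u·dn v)/D = -0.6518588206767317/0.657949772765643 = -0.9907425272550693
dn(u+v) = (dn u·dn v − m·sn u·sn v·cn u·cn v)/D = 0.6549911737693913/0.657949772765643 = 0.9955033056948779

sn(u+v)=-0.1357544 cn(u+v)=-0.9907425 dn(u+v)=0.9955033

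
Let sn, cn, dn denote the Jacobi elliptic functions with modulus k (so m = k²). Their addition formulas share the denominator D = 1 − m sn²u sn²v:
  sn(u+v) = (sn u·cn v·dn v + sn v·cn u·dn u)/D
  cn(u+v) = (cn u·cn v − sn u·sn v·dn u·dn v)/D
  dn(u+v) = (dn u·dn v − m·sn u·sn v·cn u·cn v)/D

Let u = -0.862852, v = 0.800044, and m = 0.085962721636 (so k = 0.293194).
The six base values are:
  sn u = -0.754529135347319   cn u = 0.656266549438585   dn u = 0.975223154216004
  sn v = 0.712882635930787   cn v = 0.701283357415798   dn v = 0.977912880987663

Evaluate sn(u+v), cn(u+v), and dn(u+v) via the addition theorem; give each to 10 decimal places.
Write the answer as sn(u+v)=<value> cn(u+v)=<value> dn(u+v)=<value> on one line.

m = k² = 0.085962721636
D = 1 − m·sn²u·sn²v = 0.9751287130252803
sn(u+v) = (sn u·cn v·dn v + sn v·cn u·dn u)/D = -0.06120217266077923/0.9751287130252803 = -0.06276317356188091
cn(u+v) = (cn u·cn v − sn u·sn v·dn u·dn v)/D = 0.9732061965626501/0.9751287130252803 = 0.9980284485145908
dn(u+v) = (dn u·dn v − m·sn u·sn v·cn u·cn v)/D = 0.9749635972124428/0.9751287130252803 = 0.9998306728018241

sn(u+v)=-0.0627631736 cn(u+v)=0.9980284485 dn(u+v)=0.9998306728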